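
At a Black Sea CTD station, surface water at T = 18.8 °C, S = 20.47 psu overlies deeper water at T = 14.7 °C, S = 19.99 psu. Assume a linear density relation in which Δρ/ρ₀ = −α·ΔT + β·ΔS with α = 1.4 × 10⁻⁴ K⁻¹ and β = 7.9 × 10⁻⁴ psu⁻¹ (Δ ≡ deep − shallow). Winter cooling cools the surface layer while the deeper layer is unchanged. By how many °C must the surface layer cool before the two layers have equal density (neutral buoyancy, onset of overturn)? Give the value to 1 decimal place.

Neutral buoyancy requires Δρ = 0, i.e. −α(T_deep − T_surf′) + β(S_deep − S_surf) = 0.
T_surf′ = T_deep − (β/α)·ΔS = 14.7 − (7.9 × 10⁻⁴/1.4 × 10⁻⁴)·(-0.48) = 17.409 °C.
Cooling required: 18.8 − (17.409) = 1.391 °C.

1.4 °C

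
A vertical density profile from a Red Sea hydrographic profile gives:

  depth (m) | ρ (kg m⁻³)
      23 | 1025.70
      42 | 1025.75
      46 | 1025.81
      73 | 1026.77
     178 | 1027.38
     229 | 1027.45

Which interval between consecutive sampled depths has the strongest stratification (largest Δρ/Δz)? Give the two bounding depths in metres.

Compute the density gradient over each adjacent pair:
  23–42 m: Δρ/Δz = 0.05/19 = 2.6 × 10⁻³ kg m⁻⁴
  42–46 m: Δρ/Δz = 0.06/4 = 0.015 kg m⁻⁴
  46–73 m: Δρ/Δz = 0.96/27 = 0.036 kg m⁻⁴
  73–178 m: Δρ/Δz = 0.61/105 = 5.8 × 10⁻³ kg m⁻⁴
  178–229 m: Δρ/Δz = 0.07/51 = 1.4 × 10⁻³ kg m⁻⁴
The largest gradient is in the 46–73 m interval — the pycnocline.

46–73 m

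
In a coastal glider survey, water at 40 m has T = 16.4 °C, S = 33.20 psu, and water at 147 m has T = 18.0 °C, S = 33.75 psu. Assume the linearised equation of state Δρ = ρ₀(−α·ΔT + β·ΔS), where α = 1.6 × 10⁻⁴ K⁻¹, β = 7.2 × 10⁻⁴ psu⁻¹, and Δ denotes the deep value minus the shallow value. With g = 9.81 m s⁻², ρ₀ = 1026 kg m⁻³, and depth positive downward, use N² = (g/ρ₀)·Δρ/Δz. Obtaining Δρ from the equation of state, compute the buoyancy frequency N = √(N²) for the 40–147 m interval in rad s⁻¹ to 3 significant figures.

ΔT = +1.6 K, ΔS = +0.55 psu (deep − shallow).
Δρ/ρ₀ = −αΔT + βΔS = -2.56 × 10⁻⁴ + 3.96 × 10⁻⁴ = 1.40 × 10⁻⁴, so Δρ ≈ 0.1436 kg m⁻³.
N² = (g/ρ₀)·Δρ/Δz = g·(Δρ/ρ₀)/Δz = 9.81 × 1.40 × 10⁻⁴ / 107 = 1.2836 × 10⁻⁵ s⁻².
N = √(1.2836 × 10⁻⁵) = 3.5827 × 10⁻³ rad s⁻¹ ≈ 3.58 × 10⁻³ rad s⁻¹.

3.58 × 10⁻³ rad s⁻¹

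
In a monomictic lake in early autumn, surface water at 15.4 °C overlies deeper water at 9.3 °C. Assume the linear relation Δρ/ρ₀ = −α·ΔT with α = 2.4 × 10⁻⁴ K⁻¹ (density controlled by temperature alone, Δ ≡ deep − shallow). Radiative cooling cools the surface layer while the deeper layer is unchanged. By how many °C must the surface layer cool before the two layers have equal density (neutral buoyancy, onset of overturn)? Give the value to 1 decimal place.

6.1 °C

With temperature the only control, equal density requires T_surf′ = T_deep.
T_surf′ = 9.3 °C.
Cooling required: 15.4 − 9.3 = 6.1 °C.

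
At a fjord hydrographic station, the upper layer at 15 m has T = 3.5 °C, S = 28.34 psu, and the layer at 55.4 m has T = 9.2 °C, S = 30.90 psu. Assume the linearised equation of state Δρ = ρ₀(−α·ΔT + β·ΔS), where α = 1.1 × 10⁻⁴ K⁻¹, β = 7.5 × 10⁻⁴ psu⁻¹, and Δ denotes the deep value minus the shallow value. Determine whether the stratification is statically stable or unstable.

ΔT = 9.2 − 3.5 = +5.7 K and ΔS = 30.90 − 28.34 = +2.56 psu (deep − shallow).
−αΔT = -6.27 × 10⁻⁴; βΔS = 1.92 × 10⁻³; sum Δρ/ρ₀ = 1.293 × 10⁻³.
Δρ/ρ₀ > 0, so Δρ > 0: deeper water is denser → statically stable.

stable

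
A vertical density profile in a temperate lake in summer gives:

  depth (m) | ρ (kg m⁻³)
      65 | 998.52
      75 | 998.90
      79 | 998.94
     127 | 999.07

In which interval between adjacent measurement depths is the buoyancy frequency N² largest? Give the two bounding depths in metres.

Compute the density gradient over each adjacent pair:
  65–75 m: Δρ/Δz = 0.38/10 = 0.038 kg m⁻⁴
  75–79 m: Δρ/Δz = 0.04/4 = 0.010 kg m⁻⁴
  79–127 m: Δρ/Δz = 0.13/48 = 2.7 × 10⁻³ kg m⁻⁴
The largest gradient is in the 65–75 m interval — the pycnocline.

65–75 m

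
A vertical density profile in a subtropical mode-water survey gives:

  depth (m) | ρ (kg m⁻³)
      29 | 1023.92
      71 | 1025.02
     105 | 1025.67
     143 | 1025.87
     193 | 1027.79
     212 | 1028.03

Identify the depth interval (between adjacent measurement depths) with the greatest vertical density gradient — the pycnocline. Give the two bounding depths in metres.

Compute the density gradient over each adjacent pair:
  29–71 m: Δρ/Δz = 1.10/42 = 0.026 kg m⁻⁴
  71–105 m: Δρ/Δz = 0.65/34 = 0.019 kg m⁻⁴
  105–143 m: Δρ/Δz = 0.20/38 = 5.3 × 10⁻³ kg m⁻⁴
  143–193 m: Δρ/Δz = 1.92/50 = 0.038 kg m⁻⁴
  193–212 m: Δρ/Δz = 0.24/19 = 0.013 kg m⁻⁴
The largest gradient is in the 143–193 m interval — the pycnocline.

143–193 m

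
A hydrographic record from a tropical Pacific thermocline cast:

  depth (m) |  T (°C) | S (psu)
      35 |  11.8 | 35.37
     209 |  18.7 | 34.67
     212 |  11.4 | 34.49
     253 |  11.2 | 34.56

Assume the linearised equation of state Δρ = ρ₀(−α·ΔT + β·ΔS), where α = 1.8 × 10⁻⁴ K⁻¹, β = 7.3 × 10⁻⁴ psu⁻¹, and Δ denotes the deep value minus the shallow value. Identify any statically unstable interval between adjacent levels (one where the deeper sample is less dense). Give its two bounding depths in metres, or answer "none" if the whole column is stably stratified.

Evaluate Δρ/ρ₀ = −αΔT + βΔS across each adjacent pair:
  35–209 m: −αΔT+βΔS = −(1.8 × 10⁻⁴)(+6.9)+(7.3 × 10⁻⁴)(-0.70) = -1.8 × 10⁻³ → UNSTABLE
  209–212 m: −αΔT+βΔS = −(1.8 × 10⁻⁴)(-7.3)+(7.3 × 10⁻⁴)(-0.18) = 1.2 × 10⁻³ → stable
  212–253 m: −αΔT+βΔS = −(1.8 × 10⁻⁴)(-0.2)+(7.3 × 10⁻⁴)(+0.07) = 8.7 × 10⁻⁵ → stable
The 35–209 m interval has Δρ < 0: lighter water underlies denser water.

35–209 m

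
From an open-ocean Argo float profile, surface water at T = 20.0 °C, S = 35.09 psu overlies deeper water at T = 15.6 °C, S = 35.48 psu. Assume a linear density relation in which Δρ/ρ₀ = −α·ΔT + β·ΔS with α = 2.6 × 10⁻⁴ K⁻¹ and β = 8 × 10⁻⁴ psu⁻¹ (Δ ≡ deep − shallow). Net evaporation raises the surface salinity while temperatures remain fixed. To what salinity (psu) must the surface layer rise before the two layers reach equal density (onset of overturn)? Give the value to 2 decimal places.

Neutral buoyancy requires −α(T_deep − T_surf) + β(S_deep − S_surf′) = 0.
S_surf′ = S_deep − (α/β)·ΔT = 35.48 − (2.6 × 10⁻⁴/8 × 10⁻⁴)·(-4.4) = 36.9100 psu.
Increase required: 36.9100 − 35.09 = 1.8200 psu.

36.91 psu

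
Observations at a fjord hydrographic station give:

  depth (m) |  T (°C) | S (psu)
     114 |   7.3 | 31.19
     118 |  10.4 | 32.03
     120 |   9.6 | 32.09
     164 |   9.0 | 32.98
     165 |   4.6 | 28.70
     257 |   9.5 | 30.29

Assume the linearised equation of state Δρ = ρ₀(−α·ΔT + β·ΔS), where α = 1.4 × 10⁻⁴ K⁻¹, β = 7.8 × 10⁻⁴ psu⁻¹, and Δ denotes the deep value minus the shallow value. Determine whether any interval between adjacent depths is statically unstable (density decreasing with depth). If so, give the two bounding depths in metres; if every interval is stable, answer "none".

164–165 m

Evaluate Δρ/ρ₀ = −αΔT + βΔS across each adjacent pair:
  114–118 m: −αΔT+βΔS = −(1.4 × 10⁻⁴)(+3.1)+(7.8 × 10⁻⁴)(+0.84) = 2.2 × 10⁻⁴ → stable
  118–120 m: −αΔT+βΔS = −(1.4 × 10⁻⁴)(-0.8)+(7.8 × 10⁻⁴)(+0.06) = 1.6 × 10⁻⁴ → stable
  120–164 m: −αΔT+βΔS = −(1.4 × 10⁻⁴)(-0.6)+(7.8 × 10⁻⁴)(+0.89) = 7.8 × 10⁻⁴ → stable
  164–165 m: −αΔT+βΔS = −(1.4 × 10⁻⁴)(-4.4)+(7.8 × 10⁻⁴)(-4.28) = -2.7 × 10⁻³ → UNSTABLE
  165–257 m: −αΔT+βΔS = −(1.4 × 10⁻⁴)(+4.9)+(7.8 × 10⁻⁴)(+1.59) = 5.5 × 10⁻⁴ → stable
The 164–165 m interval has Δρ < 0: lighter water underlies denser water.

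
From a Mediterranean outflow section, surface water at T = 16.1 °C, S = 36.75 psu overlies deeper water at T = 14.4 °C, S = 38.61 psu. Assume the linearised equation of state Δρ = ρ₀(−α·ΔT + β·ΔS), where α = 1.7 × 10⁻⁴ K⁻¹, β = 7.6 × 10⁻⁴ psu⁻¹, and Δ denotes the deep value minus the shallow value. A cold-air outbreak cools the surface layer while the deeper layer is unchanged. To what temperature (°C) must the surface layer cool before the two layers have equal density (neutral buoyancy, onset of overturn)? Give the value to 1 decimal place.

6.1 °C

Neutral buoyancy requires Δρ = 0, i.e. −α(T_deep − T_surf′) + β(S_deep − S_surf) = 0.
T_surf′ = T_deep − (β/α)·ΔS = 14.4 − (7.6 × 10⁻⁴/1.7 × 10⁻⁴)·(+1.86) = 6.085 °C.
Cooling required: 16.1 − (6.085) = 10.015 °C.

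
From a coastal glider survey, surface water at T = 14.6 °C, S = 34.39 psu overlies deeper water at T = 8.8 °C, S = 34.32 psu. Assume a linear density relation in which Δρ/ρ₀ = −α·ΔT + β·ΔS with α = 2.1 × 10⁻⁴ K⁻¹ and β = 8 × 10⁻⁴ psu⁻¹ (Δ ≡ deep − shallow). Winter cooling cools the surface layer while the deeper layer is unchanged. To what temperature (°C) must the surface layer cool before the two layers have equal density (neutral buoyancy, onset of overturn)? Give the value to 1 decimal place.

9.1 °C

Neutral buoyancy requires Δρ = 0, i.e. −α(T_deep − T_surf′) + β(S_deep − S_surf) = 0.
T_surf′ = T_deep − (β/α)·ΔS = 8.8 − (8 × 10⁻⁴/2.1 × 10⁻⁴)·(-0.07) = 9.067 °C.
Cooling required: 14.6 − (9.067) = 5.533 °C.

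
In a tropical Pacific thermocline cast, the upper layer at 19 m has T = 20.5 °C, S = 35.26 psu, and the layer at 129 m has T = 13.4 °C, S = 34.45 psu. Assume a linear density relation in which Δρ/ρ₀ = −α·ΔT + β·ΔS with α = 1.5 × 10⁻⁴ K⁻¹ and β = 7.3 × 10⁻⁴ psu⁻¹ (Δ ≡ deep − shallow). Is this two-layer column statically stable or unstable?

stable

ΔT = 13.4 − 20.5 = -7.1 K and ΔS = 34.45 − 35.26 = -0.81 psu (deep − shallow).
−αΔT = 1.065 × 10⁻³; βΔS = -5.913 × 10⁻⁴; sum Δρ/ρ₀ = 4.737 × 10⁻⁴.
Δρ/ρ₀ > 0, so Δρ > 0: deeper water is denser → statically stable.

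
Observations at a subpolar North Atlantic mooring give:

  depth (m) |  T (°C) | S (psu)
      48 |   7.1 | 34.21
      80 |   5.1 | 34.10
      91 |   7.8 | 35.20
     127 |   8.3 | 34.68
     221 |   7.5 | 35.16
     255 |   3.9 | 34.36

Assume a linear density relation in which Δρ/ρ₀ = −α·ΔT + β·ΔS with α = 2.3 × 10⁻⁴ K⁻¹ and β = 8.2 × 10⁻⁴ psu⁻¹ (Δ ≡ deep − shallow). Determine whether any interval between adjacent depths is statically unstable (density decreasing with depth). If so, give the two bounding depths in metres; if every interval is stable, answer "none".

Evaluate Δρ/ρ₀ = −αΔT + βΔS across each adjacent pair:
  48–80 m: −αΔT+βΔS = −(2.3 × 10⁻⁴)(-2.0)+(8.2 × 10⁻⁴)(-0.11) = 3.7 × 10⁻⁴ → stable
  80–91 m: −αΔT+βΔS = −(2.3 × 10⁻⁴)(+2.7)+(8.2 × 10⁻⁴)(+1.10) = 2.8 × 10⁻⁴ → stable
  91–127 m: −αΔT+βΔS = −(2.3 × 10⁻⁴)(+0.5)+(8.2 × 10⁻⁴)(-0.52) = -5.4 × 10⁻⁴ → UNSTABLE
  127–221 m: −αΔT+βΔS = −(2.3 × 10⁻⁴)(-0.8)+(8.2 × 10⁻⁴)(+0.48) = 5.8 × 10⁻⁴ → stable
  221–255 m: −αΔT+βΔS = −(2.3 × 10⁻⁴)(-3.6)+(8.2 × 10⁻⁴)(-0.80) = 1.7 × 10⁻⁴ → stable
The 91–127 m interval has Δρ < 0: lighter water underlies denser water.

91–127 m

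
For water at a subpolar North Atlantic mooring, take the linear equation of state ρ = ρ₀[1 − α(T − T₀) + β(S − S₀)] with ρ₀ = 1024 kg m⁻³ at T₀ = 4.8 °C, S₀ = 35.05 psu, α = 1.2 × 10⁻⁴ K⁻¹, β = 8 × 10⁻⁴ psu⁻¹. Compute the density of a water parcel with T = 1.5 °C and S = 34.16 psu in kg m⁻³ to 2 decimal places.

T − T₀ = -3.3 K, S − S₀ = -0.89 psu.
Bracket = 1 − α·(-3.3) + β·(-0.89) = 1 + (-3.16 × 10⁻⁴) = 0.9996840.
ρ = 1024 × 0.9996840 = 1023.68 kg m⁻³.

1023.68 kg m⁻³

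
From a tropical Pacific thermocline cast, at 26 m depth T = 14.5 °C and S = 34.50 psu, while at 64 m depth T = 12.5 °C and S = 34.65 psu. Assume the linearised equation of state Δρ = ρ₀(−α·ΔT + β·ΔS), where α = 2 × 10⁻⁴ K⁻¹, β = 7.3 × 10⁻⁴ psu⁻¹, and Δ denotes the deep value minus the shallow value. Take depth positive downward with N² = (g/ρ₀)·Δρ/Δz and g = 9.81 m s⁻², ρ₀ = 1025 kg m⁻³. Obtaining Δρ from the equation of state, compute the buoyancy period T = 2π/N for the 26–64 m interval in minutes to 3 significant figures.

9.13 min

ΔT = -2.0 K, ΔS = +0.15 psu (deep − shallow).
Δρ/ρ₀ = −αΔT + βΔS = 4.00 × 10⁻⁴ + 1.095 × 10⁻⁴ = 5.095 × 10⁻⁴, so Δρ ≈ 0.5222 kg m⁻³.
N² = (g/ρ₀)·Δρ/Δz = g·(Δρ/ρ₀)/Δz = 9.81 × 5.095 × 10⁻⁴ / 38 = 1.3153 × 10⁻⁴ s⁻².
N = √(1.3153 × 10⁻⁴) = 0.011469 rad s⁻¹ → T = 2π/N = 547.84 s = 9.1307 min ≈ 9.13 min.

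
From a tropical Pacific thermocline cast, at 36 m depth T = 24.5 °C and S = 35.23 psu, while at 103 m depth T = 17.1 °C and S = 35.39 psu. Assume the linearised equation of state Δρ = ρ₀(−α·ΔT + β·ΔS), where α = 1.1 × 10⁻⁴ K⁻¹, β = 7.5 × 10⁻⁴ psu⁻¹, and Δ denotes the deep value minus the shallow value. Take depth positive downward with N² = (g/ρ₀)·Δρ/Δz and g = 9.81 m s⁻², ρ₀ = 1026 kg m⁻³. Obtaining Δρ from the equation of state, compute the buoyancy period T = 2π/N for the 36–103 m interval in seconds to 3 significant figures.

ΔT = -7.4 K, ΔS = +0.16 psu (deep − shallow).
Δρ/ρ₀ = −αΔT + βΔS = 8.14 × 10⁻⁴ + 1.20 × 10⁻⁴ = 9.34 × 10⁻⁴, so Δρ ≈ 0.9583 kg m⁻³.
N² = (g/ρ₀)·Δρ/Δz = g·(Δρ/ρ₀)/Δz = 9.81 × 9.34 × 10⁻⁴ / 67 = 1.3675 × 10⁻⁴ s⁻².
N = √(1.3675 × 10⁻⁴) = 0.011694 rad s⁻¹ → T = 2π/N = 537.30 s ≈ 537 s.

537 s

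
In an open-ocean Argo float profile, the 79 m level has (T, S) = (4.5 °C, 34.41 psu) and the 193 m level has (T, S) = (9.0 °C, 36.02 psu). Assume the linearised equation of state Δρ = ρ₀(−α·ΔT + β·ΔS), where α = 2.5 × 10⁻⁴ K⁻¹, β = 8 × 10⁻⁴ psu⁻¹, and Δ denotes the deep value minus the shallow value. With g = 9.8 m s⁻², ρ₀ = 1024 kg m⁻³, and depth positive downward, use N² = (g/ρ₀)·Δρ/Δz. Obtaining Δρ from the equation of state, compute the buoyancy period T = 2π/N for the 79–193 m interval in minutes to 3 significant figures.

ΔT = +4.5 K, ΔS = +1.61 psu (deep − shallow).
Δρ/ρ₀ = −αΔT + βΔS = -1.125 × 10⁻³ + 1.288 × 10⁻³ = 1.63 × 10⁻⁴, so Δρ ≈ 0.1669 kg m⁻³.
N² = (g/ρ₀)·Δρ/Δz = g·(Δρ/ρ₀)/Δz = 9.8 × 1.63 × 10⁻⁴ / 114 = 1.4012 × 10⁻⁵ s⁻².
N = √(1.4012 × 10⁻⁵) = 3.7433 × 10⁻³ rad s⁻¹ → T = 2π/N = 1.6785 × 10³ s = 27.975 min ≈ 28.0 min.

28.0 min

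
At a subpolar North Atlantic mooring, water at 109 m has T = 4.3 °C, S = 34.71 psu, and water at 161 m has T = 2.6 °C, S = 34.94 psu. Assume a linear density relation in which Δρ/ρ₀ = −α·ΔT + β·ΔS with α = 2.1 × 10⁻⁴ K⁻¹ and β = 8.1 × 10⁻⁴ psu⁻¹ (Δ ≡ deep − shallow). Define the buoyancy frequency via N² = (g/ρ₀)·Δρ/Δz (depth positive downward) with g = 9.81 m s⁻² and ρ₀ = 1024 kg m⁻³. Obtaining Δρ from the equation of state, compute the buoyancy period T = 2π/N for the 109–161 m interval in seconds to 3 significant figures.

ΔT = -1.7 K, ΔS = +0.23 psu (deep − shallow).
Δρ/ρ₀ = −αΔT + βΔS = 3.57 × 10⁻⁴ + 1.863 × 10⁻⁴ = 5.433 × 10⁻⁴, so Δρ ≈ 0.5563 kg m⁻³.
N² = (g/ρ₀)·Δρ/Δz = g·(Δρ/ρ₀)/Δz = 9.81 × 5.433 × 10⁻⁴ / 52 = 1.0250 × 10⁻⁴ s⁻².
N = √(1.0250 × 10⁻⁴) = 0.010124 rad s⁻¹ → T = 2π/N = 620.62 s ≈ 621 s.

621 s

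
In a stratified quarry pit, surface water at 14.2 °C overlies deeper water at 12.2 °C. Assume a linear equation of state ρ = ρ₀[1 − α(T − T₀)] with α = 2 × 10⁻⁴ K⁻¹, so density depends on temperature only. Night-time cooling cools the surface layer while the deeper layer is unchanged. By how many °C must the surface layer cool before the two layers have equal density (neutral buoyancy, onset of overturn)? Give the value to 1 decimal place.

With temperature the only control, equal density requires T_surf′ = T_deep.
T_surf′ = 12.2 °C.
Cooling required: 14.2 − 12.2 = 2.0 °C.

2.0 °C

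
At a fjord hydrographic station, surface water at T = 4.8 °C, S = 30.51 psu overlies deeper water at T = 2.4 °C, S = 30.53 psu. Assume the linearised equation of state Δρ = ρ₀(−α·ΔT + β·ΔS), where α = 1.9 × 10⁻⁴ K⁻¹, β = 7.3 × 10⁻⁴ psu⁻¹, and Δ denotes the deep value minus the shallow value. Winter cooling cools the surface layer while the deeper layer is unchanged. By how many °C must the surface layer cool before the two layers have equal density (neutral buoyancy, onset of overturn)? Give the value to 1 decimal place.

Neutral buoyancy requires Δρ = 0, i.e. −α(T_deep − T_surf′) + β(S_deep − S_surf) = 0.
T_surf′ = T_deep − (β/α)·ΔS = 2.4 − (7.3 × 10⁻⁴/1.9 × 10⁻⁴)·(+0.02) = 2.323 °C.
Cooling required: 4.8 − (2.323) = 2.477 °C.

2.5 °C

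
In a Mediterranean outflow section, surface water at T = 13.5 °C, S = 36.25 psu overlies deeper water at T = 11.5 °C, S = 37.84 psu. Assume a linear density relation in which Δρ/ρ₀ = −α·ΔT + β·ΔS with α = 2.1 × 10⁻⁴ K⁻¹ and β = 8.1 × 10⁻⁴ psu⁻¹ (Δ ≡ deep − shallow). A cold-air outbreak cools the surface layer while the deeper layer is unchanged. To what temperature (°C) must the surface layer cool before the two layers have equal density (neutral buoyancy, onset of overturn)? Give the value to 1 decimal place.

5.4 °C

Neutral buoyancy requires Δρ = 0, i.e. −α(T_deep − T_surf′) + β(S_deep − S_surf) = 0.
T_surf′ = T_deep − (β/α)·ΔS = 11.5 − (8.1 × 10⁻⁴/2.1 × 10⁻⁴)·(+1.59) = 5.367 °C.
Cooling required: 13.5 − (5.367) = 8.133 °C.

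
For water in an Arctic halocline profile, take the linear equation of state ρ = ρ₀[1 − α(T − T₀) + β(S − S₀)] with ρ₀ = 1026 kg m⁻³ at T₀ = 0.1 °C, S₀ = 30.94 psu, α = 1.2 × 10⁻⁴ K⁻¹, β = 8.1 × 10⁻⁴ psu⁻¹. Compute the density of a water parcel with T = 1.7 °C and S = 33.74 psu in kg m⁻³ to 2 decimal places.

1028.13 kg m⁻³

T − T₀ = +1.6 K, S − S₀ = +2.80 psu.
Bracket = 1 − α·(+1.6) + β·(+2.80) = 1 + (2.076 × 10⁻³) = 1.0020760.
ρ = 1026 × 1.0020760 = 1028.13 kg m⁻³.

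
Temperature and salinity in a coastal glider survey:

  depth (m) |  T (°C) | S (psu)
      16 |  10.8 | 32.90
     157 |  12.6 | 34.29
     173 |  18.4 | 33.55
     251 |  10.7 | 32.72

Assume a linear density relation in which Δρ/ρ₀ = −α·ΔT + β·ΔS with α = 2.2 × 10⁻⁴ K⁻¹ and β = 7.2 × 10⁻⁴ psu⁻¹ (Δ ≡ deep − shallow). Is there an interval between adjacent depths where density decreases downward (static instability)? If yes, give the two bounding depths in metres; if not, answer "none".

157–173 m

Evaluate Δρ/ρ₀ = −αΔT + βΔS across each adjacent pair:
  16–157 m: −αΔT+βΔS = −(2.2 × 10⁻⁴)(+1.8)+(7.2 × 10⁻⁴)(+1.39) = 6.0 × 10⁻⁴ → stable
  157–173 m: −αΔT+βΔS = −(2.2 × 10⁻⁴)(+5.8)+(7.2 × 10⁻⁴)(-0.74) = -1.8 × 10⁻³ → UNSTABLE
  173–251 m: −αΔT+βΔS = −(2.2 × 10⁻⁴)(-7.7)+(7.2 × 10⁻⁴)(-0.83) = 1.1 × 10⁻³ → stable
The 157–173 m interval has Δρ < 0: lighter water underlies denser water.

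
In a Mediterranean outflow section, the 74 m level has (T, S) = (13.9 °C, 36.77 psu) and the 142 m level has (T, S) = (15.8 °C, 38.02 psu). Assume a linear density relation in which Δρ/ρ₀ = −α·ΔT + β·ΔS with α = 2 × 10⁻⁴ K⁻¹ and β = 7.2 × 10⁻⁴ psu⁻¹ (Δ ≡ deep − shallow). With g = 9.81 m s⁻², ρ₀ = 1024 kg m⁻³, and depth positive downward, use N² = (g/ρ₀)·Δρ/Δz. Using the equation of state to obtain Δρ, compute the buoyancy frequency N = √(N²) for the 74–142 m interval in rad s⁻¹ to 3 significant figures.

8.66 × 10⁻³ rad s⁻¹

ΔT = +1.9 K, ΔS = +1.25 psu (deep − shallow).
Δρ/ρ₀ = −αΔT + βΔS = -3.80 × 10⁻⁴ + 9.00 × 10⁻⁴ = 5.20 × 10⁻⁴, so Δρ ≈ 0.5325 kg m⁻³.
N² = (g/ρ₀)·Δρ/Δz = g·(Δρ/ρ₀)/Δz = 9.81 × 5.20 × 10⁻⁴ / 68 = 7.5018 × 10⁻⁵ s⁻².
N = √(7.5018 × 10⁻⁵) = 8.6613 × 10⁻³ rad s⁻¹ ≈ 8.66 × 10⁻³ rad s⁻¹.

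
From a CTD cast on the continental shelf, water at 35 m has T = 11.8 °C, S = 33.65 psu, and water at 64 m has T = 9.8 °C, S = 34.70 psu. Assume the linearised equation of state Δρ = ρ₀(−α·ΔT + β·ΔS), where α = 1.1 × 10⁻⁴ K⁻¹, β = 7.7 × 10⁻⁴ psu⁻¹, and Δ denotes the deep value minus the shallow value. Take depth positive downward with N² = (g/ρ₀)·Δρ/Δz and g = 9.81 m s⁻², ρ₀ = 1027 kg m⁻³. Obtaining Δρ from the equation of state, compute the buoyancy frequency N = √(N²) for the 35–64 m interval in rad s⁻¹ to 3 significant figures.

ΔT = -2.0 K, ΔS = +1.05 psu (deep − shallow).
Δρ/ρ₀ = −αΔT + βΔS = 2.20 × 10⁻⁴ + 8.085 × 10⁻⁴ = 1.0285 × 10⁻³, so Δρ ≈ 1.056 kg m⁻³.
N² = (g/ρ₀)·Δρ/Δz = g·(Δρ/ρ₀)/Δz = 9.81 × 1.0285 × 10⁻³ / 29 = 3.4792 × 10⁻⁴ s⁻².
N = √(3.4792 × 10⁻⁴) = 0.018653 rad s⁻¹ ≈ 0.0187 rad s⁻¹.

0.0187 rad s⁻¹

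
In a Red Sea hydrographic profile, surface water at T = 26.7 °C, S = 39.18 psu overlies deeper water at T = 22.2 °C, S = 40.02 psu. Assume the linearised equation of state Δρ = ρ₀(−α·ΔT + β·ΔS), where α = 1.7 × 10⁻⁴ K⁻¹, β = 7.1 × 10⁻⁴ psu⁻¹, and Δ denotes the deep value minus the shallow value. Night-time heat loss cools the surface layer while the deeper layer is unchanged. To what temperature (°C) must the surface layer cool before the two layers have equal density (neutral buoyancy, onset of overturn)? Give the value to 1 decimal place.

Neutral buoyancy requires Δρ = 0, i.e. −α(T_deep − T_surf′) + β(S_deep − S_surf) = 0.
T_surf′ = T_deep − (β/α)·ΔS = 22.2 − (7.1 × 10⁻⁴/1.7 × 10⁻⁴)·(+0.84) = 18.692 °C.
Cooling required: 26.7 − (18.692) = 8.008 °C.

18.7 °C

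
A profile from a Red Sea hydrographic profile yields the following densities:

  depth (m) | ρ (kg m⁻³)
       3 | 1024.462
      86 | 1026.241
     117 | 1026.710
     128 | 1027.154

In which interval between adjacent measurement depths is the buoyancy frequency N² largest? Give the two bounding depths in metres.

117–128 m

Compute the density gradient over each adjacent pair:
  3–86 m: Δρ/Δz = 1.779/83 = 0.021 kg m⁻⁴
  86–117 m: Δρ/Δz = 0.469/31 = 0.015 kg m⁻⁴
  117–128 m: Δρ/Δz = 0.444/11 = 0.040 kg m⁻⁴
The largest gradient is in the 117–128 m interval — the pycnocline.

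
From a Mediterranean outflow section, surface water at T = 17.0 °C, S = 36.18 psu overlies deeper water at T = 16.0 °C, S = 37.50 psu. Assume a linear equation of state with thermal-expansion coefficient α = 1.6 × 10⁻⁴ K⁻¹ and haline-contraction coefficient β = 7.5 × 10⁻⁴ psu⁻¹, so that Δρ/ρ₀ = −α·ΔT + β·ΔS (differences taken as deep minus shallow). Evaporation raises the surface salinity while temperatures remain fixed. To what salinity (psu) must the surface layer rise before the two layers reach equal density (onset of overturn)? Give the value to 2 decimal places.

37.71 psu

Neutral buoyancy requires −α(T_deep − T_surf) + β(S_deep − S_surf′) = 0.
S_surf′ = S_deep − (α/β)·ΔT = 37.50 − (1.6 × 10⁻⁴/7.5 × 10⁻⁴)·(-1.0) = 37.7133 psu.
Increase required: 37.7133 − 36.18 = 1.5333 psu.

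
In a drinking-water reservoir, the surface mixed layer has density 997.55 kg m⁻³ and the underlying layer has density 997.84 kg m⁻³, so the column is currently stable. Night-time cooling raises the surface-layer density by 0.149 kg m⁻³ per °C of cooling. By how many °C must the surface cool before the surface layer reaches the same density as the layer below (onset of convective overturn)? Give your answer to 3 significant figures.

1.95 °C

Density deficit of the surface layer: 997.84 − 997.55 = 0.29 kg m⁻³.
Required change = 0.29 / 0.149 = 1.95 °C.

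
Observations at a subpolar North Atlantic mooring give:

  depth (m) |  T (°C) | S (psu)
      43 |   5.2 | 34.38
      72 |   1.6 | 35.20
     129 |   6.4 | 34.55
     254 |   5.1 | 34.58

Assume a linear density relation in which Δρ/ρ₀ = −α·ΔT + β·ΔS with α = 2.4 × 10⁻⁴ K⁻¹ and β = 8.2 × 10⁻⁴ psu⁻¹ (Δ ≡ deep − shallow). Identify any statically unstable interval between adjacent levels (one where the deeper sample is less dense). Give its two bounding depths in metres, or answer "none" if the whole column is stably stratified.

72–129 m

Evaluate Δρ/ρ₀ = −αΔT + βΔS across each adjacent pair:
  43–72 m: −αΔT+βΔS = −(2.4 × 10⁻⁴)(-3.6)+(8.2 × 10⁻⁴)(+0.82) = 1.5 × 10⁻³ → stable
  72–129 m: −αΔT+βΔS = −(2.4 × 10⁻⁴)(+4.8)+(8.2 × 10⁻⁴)(-0.65) = -1.7 × 10⁻³ → UNSTABLE
  129–254 m: −αΔT+βΔS = −(2.4 × 10⁻⁴)(-1.3)+(8.2 × 10⁻⁴)(+0.03) = 3.4 × 10⁻⁴ → stable
The 72–129 m interval has Δρ < 0: lighter water underlies denser water.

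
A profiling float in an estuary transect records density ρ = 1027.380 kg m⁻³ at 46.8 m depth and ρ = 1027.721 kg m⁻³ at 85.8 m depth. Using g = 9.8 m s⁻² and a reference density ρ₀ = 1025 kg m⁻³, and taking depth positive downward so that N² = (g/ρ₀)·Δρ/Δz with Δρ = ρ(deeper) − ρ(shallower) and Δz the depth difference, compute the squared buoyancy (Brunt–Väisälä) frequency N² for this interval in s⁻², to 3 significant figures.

Δρ = 1027.721 − 1027.380 = 0.341 kg m⁻³ over Δz = 85.8 − 46.8 = 39 m.
N² = (9.8/1025) × (0.341/39) = 8.3597 × 10⁻⁵ s⁻² ≈ 8.36 × 10⁻⁵ s⁻².

8.36 × 10⁻⁵ s⁻²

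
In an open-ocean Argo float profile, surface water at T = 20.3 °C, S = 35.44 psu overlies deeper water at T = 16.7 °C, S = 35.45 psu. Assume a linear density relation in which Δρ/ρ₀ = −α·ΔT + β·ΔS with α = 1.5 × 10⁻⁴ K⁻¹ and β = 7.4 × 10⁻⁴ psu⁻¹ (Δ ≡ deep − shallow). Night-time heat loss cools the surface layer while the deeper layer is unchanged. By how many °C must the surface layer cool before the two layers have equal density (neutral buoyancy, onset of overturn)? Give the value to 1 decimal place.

3.6 °C

Neutral buoyancy requires Δρ = 0, i.e. −α(T_deep − T_surf′) + β(S_deep − S_surf) = 0.
T_surf′ = T_deep − (β/α)·ΔS = 16.7 − (7.4 × 10⁻⁴/1.5 × 10⁻⁴)·(+0.01) = 16.651 °C.
Cooling required: 20.3 − (16.651) = 3.649 °C.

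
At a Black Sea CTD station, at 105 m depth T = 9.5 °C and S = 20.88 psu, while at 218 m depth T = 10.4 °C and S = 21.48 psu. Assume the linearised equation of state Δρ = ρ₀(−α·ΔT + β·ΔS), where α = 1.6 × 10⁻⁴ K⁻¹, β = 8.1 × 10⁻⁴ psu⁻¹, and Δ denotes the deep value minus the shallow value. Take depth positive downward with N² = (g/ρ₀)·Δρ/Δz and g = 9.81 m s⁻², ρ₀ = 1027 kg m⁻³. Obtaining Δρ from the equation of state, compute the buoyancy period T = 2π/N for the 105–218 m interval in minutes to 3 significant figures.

ΔT = +0.9 K, ΔS = +0.60 psu (deep − shallow).
Δρ/ρ₀ = −αΔT + βΔS = -1.44 × 10⁻⁴ + 4.86 × 10⁻⁴ = 3.42 × 10⁻⁴, so Δρ ≈ 0.3512 kg m⁻³.
N² = (g/ρ₀)·Δρ/Δz = g·(Δρ/ρ₀)/Δz = 9.81 × 3.42 × 10⁻⁴ / 113 = 2.9690 × 10⁻⁵ s⁻².
N = √(2.9690 × 10⁻⁵) = 5.4489 × 10⁻³ rad s⁻¹ → T = 2π/N = 1.1531 × 10³ s = 19.218 min ≈ 19.2 min.

19.2 min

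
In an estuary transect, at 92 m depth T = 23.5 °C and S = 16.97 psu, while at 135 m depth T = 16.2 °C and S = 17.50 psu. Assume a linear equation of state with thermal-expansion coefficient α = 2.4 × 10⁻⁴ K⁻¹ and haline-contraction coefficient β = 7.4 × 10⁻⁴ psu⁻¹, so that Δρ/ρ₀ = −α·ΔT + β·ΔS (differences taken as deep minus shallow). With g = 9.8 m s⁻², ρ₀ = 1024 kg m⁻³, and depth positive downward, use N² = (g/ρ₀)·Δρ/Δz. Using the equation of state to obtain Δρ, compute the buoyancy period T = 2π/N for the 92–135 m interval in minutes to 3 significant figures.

ΔT = -7.3 K, ΔS = +0.53 psu (deep − shallow).
Δρ/ρ₀ = −αΔT + βΔS = 1.752 × 10⁻³ + 3.922 × 10⁻⁴ = 2.1442 × 10⁻³, so Δρ ≈ 2.196 kg m⁻³.
N² = (g/ρ₀)·Δρ/Δz = g·(Δρ/ρ₀)/Δz = 9.8 × 2.1442 × 10⁻³ / 43 = 4.8868 × 10⁻⁴ s⁻².
N = √(4.8868 × 10⁻⁴) = 0.022106 rad s⁻¹ → T = 2π/N = 284.23 s = 4.7372 min ≈ 4.74 min.

4.74 min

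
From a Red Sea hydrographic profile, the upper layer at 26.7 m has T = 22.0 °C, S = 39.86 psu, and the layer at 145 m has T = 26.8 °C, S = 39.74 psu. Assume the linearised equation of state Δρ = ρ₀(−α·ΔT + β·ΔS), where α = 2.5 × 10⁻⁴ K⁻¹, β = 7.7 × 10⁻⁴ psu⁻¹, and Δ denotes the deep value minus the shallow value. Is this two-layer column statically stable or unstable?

ΔT = 26.8 − 22.0 = +4.8 K and ΔS = 39.74 − 39.86 = -0.12 psu (deep − shallow).
−αΔT = -1.20 × 10⁻³; βΔS = -9.24 × 10⁻⁵; sum Δρ/ρ₀ = -1.2924 × 10⁻³.
Δρ/ρ₀ < 0, so Δρ < 0: deeper water is lighter → statically unstable; the column would overturn.

unstable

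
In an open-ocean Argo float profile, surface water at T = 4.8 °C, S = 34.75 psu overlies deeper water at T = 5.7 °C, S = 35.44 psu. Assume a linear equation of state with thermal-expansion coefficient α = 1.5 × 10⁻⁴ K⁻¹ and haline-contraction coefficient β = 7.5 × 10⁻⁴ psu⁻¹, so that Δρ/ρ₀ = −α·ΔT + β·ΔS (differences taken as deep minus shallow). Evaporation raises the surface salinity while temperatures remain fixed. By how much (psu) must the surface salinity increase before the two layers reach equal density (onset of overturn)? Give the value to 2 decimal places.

Neutral buoyancy requires −α(T_deep − T_surf) + β(S_deep − S_surf′) = 0.
S_surf′ = S_deep − (α/β)·ΔT = 35.44 − (1.5 × 10⁻⁴/7.5 × 10⁻⁴)·(+0.9) = 35.2600 psu.
Increase required: 35.2600 − 34.75 = 0.5100 psu.

0.51 psu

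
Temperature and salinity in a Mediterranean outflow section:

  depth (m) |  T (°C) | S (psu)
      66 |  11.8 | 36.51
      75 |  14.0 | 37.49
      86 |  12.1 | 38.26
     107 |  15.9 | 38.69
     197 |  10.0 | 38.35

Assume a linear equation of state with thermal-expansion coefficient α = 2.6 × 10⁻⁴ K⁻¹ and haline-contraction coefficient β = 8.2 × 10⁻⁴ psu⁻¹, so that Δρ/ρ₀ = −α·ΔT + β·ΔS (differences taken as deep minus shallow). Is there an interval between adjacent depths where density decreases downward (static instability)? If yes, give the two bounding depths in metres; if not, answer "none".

86–107 m

Evaluate Δρ/ρ₀ = −αΔT + βΔS across each adjacent pair:
  66–75 m: −αΔT+βΔS = −(2.6 × 10⁻⁴)(+2.2)+(8.2 × 10⁻⁴)(+0.98) = 2.3 × 10⁻⁴ → stable
  75–86 m: −αΔT+βΔS = −(2.6 × 10⁻⁴)(-1.9)+(8.2 × 10⁻⁴)(+0.77) = 1.1 × 10⁻³ → stable
  86–107 m: −αΔT+βΔS = −(2.6 × 10⁻⁴)(+3.8)+(8.2 × 10⁻⁴)(+0.43) = -6.4 × 10⁻⁴ → UNSTABLE
  107–197 m: −αΔT+βΔS = −(2.6 × 10⁻⁴)(-5.9)+(8.2 × 10⁻⁴)(-0.34) = 1.3 × 10⁻³ → stable
The 86–107 m interval has Δρ < 0: lighter water underlies denser water.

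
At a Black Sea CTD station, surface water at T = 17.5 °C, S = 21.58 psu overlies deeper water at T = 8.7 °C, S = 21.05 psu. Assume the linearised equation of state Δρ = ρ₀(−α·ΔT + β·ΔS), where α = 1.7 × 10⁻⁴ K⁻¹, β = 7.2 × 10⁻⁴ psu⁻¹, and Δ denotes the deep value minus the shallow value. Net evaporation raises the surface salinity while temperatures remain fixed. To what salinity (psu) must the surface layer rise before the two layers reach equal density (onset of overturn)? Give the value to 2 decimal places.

23.13 psu

Neutral buoyancy requires −α(T_deep − T_surf) + β(S_deep − S_surf′) = 0.
S_surf′ = S_deep − (α/β)·ΔT = 21.05 − (1.7 × 10⁻⁴/7.2 × 10⁻⁴)·(-8.8) = 23.1278 psu.
Increase required: 23.1278 − 21.58 = 1.5478 psu.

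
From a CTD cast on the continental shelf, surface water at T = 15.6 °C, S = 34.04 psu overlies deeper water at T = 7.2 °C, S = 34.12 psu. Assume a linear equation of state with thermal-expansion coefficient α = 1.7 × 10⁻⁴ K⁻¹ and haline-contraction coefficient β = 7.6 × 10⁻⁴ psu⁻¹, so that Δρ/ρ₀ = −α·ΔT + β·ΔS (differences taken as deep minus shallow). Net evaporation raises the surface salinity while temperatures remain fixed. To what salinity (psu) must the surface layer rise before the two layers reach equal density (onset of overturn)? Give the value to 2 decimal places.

Neutral buoyancy requires −α(T_deep − T_surf) + β(S_deep − S_surf′) = 0.
S_surf′ = S_deep − (α/β)·ΔT = 34.12 − (1.7 × 10⁻⁴/7.6 × 10⁻⁴)·(-8.4) = 35.9989 psu.
Increase required: 35.9989 − 34.04 = 1.9589 psu.

36.00 psu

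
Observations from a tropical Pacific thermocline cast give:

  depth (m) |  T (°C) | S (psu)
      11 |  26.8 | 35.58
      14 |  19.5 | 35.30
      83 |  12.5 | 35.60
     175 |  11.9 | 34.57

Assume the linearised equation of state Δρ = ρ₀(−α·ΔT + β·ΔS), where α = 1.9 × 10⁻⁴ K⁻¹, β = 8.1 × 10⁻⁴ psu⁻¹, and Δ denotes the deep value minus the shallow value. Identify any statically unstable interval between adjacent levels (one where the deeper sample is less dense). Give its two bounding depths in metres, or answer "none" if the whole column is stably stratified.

83–175 m

Evaluate Δρ/ρ₀ = −αΔT + βΔS across each adjacent pair:
  11–14 m: −αΔT+βΔS = −(1.9 × 10⁻⁴)(-7.3)+(8.1 × 10⁻⁴)(-0.28) = 1.2 × 10⁻³ → stable
  14–83 m: −αΔT+βΔS = −(1.9 × 10⁻⁴)(-7.0)+(8.1 × 10⁻⁴)(+0.30) = 1.6 × 10⁻³ → stable
  83–175 m: −αΔT+βΔS = −(1.9 × 10⁻⁴)(-0.6)+(8.1 × 10⁻⁴)(-1.03) = -7.2 × 10⁻⁴ → UNSTABLE
The 83–175 m interval has Δρ < 0: lighter water underlies denser water.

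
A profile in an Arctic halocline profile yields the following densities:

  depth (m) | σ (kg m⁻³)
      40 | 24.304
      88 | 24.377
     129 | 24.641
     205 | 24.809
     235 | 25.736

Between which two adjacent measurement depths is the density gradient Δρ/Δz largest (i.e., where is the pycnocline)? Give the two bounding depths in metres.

205–235 m

Compute the density gradient over each adjacent pair:
  40–88 m: Δρ/Δz = 0.073/48 = 1.5 × 10⁻³ kg m⁻⁴
  88–129 m: Δρ/Δz = 0.264/41 = 6.4 × 10⁻³ kg m⁻⁴
  129–205 m: Δρ/Δz = 0.168/76 = 2.2 × 10⁻³ kg m⁻⁴
  205–235 m: Δρ/Δz = 0.927/30 = 0.031 kg m⁻⁴
The largest gradient is in the 205–235 m interval — the pycnocline.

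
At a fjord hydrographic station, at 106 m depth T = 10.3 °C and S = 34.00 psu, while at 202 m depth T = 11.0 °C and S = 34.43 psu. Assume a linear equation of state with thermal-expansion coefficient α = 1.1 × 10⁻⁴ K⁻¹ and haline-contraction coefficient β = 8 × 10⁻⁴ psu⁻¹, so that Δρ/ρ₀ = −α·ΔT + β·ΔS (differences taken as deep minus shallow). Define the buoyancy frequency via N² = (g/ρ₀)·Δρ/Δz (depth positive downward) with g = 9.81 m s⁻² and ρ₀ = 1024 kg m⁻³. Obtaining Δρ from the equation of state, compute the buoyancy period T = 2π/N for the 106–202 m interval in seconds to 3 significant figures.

ΔT = +0.7 K, ΔS = +0.43 psu (deep − shallow).
Δρ/ρ₀ = −αΔT + βΔS = -7.70 × 10⁻⁵ + 3.44 × 10⁻⁴ = 2.67 × 10⁻⁴, so Δρ ≈ 0.2734 kg m⁻³.
N² = (g/ρ₀)·Δρ/Δz = g·(Δρ/ρ₀)/Δz = 9.81 × 2.67 × 10⁻⁴ / 96 = 2.7284 × 10⁻⁵ s⁻².
N = √(2.7284 × 10⁻⁵) = 5.2234 × 10⁻³ rad s⁻¹ → T = 2π/N = 1.2029 × 10³ s ≈ 1.20 × 10³ s.

1.20 × 10³ s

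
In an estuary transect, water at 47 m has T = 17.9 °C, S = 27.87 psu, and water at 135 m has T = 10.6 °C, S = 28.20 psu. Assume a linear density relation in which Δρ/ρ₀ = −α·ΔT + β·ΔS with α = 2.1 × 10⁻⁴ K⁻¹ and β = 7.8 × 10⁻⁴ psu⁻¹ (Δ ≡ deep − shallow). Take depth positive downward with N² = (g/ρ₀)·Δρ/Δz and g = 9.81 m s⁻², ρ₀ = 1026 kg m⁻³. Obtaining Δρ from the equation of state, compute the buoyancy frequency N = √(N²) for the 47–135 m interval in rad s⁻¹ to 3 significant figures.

0.0141 rad s⁻¹

ΔT = -7.3 K, ΔS = +0.33 psu (deep − shallow).
Δρ/ρ₀ = −αΔT + βΔS = 1.533 × 10⁻³ + 2.574 × 10⁻⁴ = 1.7904 × 10⁻³, so Δρ ≈ 1.837 kg m⁻³.
N² = (g/ρ₀)·Δρ/Δz = g·(Δρ/ρ₀)/Δz = 9.81 × 1.7904 × 10⁻³ / 88 = 1.9959 × 10⁻⁴ s⁻².
N = √(1.9959 × 10⁻⁴) = 0.014128 rad s⁻¹ ≈ 0.0141 rad s⁻¹.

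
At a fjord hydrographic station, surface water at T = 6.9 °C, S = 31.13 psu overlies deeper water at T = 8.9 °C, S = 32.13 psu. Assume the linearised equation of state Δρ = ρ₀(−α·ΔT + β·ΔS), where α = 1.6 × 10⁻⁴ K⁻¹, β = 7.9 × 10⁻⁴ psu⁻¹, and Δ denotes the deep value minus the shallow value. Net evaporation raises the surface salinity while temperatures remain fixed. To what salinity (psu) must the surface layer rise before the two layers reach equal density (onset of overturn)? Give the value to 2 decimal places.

31.72 psu

Neutral buoyancy requires −α(T_deep − T_surf) + β(S_deep − S_surf′) = 0.
S_surf′ = S_deep − (α/β)·ΔT = 32.13 − (1.6 × 10⁻⁴/7.9 × 10⁻⁴)·(+2.0) = 31.7249 psu.
Increase required: 31.7249 − 31.13 = 0.5949 psu.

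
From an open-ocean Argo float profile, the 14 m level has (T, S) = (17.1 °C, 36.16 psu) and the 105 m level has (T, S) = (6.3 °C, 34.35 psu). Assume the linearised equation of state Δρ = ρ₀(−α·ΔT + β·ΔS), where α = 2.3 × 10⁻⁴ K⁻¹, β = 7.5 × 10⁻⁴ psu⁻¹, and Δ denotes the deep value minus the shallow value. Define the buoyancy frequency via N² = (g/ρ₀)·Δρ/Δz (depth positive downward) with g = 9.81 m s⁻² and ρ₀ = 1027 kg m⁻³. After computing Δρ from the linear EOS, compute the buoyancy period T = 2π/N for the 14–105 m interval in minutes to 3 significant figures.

9.50 min

ΔT = -10.8 K, ΔS = -1.81 psu (deep − shallow).
Δρ/ρ₀ = −αΔT + βΔS = 2.484 × 10⁻³ − 1.3575 × 10⁻³ = 1.1265 × 10⁻³, so Δρ ≈ 1.157 kg m⁻³.
N² = (g/ρ₀)·Δρ/Δz = g·(Δρ/ρ₀)/Δz = 9.81 × 1.1265 × 10⁻³ / 91 = 1.2144 × 10⁻⁴ s⁻².
N = √(1.2144 × 10⁻⁴) = 0.011020 rad s⁻¹ → T = 2π/N = 570.16 s = 9.5027 min ≈ 9.50 min.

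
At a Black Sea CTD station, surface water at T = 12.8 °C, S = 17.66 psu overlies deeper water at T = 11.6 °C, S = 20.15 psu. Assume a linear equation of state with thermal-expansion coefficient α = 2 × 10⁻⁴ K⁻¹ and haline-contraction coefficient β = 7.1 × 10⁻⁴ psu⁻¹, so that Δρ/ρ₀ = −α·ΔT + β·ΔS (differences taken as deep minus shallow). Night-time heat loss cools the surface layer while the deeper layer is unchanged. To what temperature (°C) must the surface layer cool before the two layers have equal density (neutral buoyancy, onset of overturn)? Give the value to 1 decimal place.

Neutral buoyancy requires Δρ = 0, i.e. −α(T_deep − T_surf′) + β(S_deep − S_surf) = 0.
T_surf′ = T_deep − (β/α)·ΔS = 11.6 − (7.1 × 10⁻⁴/2 × 10⁻⁴)·(+2.49) = 2.760 °C.
Cooling required: 12.8 − (2.760) = 10.040 °C.

2.8 °C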